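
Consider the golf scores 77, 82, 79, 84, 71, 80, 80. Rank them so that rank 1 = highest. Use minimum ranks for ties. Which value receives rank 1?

Sorted (descending): 84, 82, 80, 80, 79, 77, 71
The 2 values of 80 occupy positions 3–4 → each gets rank 3.
Rank 1 → value 84.

84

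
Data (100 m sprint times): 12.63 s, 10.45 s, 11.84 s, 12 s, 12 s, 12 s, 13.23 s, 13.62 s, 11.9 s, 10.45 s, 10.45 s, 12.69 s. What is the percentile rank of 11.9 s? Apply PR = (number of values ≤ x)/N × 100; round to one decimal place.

N = 12.
Strictly below 11.9: 4. Equal to 11.9: 1.
PR = 5/12 × 100 = 41.7

41.7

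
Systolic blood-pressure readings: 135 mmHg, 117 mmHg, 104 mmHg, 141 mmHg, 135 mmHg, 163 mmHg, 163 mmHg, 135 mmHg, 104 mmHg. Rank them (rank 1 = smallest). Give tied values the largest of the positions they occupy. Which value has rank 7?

141

Sorted (ascending): 104, 104, 117, 135, 135, 135, 141, 163, 163
The 2 values of 104 occupy positions 1–2 → each gets rank 2.
The 3 values of 135 occupy positions 4–6 → each gets rank 6.
The 2 values of 163 occupy positions 8–9 → each gets rank 9.
Rank 7 → value 141.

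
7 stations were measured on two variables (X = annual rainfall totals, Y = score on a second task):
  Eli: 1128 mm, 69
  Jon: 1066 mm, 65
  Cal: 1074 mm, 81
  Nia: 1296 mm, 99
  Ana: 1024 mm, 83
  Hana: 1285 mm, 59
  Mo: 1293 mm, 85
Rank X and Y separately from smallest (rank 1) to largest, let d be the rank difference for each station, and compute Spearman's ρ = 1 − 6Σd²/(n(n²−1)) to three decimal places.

0.393

Ranks of variable 1: 4, 2, 3, 7, 1, 5, 6
Ranks of variable 2: 3, 2, 4, 7, 5, 1, 6
d = r₁ − r₂: 1, 0, -1, 0, -4, 4, 0
d²: 1, 0, 1, 0, 16, 16, 0; Σd² = 34
ρ = 1 − 6·34/(7·48) = 1 − 204/336 = 0.393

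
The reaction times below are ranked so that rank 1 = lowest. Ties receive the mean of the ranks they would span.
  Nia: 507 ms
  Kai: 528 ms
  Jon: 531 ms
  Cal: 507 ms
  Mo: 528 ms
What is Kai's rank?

3.5

Sorted (ascending): 507, 507, 528, 528, 531
The 2 values of 507 occupy positions 1–2 → average rank (1+2)/2 = 1.5.
The 2 values of 528 occupy positions 3–4 → average rank (3+4)/2 = 3.5.
Kai has value 528 ms → rank 3.5.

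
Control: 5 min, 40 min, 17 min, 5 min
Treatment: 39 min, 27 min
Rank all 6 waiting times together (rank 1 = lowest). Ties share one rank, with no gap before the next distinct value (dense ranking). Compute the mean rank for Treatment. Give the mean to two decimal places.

3.50

Sorted (ascending): 5, 5, 17, 27, 39, 40
The 2 values of 5 share dense rank 1.
Remaining distinct values take the next consecutive integers.
Treatment values → pooled ranks: 39→4, 27→3
Mean rank = (4 + 3) / 2 = 3.50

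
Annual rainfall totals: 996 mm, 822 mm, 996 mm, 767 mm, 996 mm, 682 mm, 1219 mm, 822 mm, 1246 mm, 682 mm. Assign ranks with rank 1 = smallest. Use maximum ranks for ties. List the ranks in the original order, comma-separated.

Sorted (ascending): 682, 682, 767, 822, 822, 996, 996, 996, 1219, 1246
The 2 values of 682 occupy positions 1–2 → each gets rank 2.
The 2 values of 822 occupy positions 4–5 → each gets rank 5.
The 3 values of 996 occupy positions 6–8 → each gets rank 8.

8, 5, 8, 3, 8, 2, 9, 5, 10, 2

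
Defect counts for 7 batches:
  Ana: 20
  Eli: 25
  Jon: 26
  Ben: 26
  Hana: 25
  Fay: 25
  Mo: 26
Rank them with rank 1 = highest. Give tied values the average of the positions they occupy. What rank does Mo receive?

2

Sorted (descending): 26, 26, 26, 25, 25, 25, 20
The 3 values of 26 occupy positions 1–3 → average rank 2.
The 3 values of 25 occupy positions 4–6 → average rank 5.
Mo has value 26 → rank 2.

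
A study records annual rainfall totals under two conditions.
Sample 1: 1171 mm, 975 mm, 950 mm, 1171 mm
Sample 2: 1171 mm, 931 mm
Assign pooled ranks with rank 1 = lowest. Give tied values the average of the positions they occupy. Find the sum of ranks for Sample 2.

Sorted (ascending): 931, 950, 975, 1171, 1171, 1171
The 3 values of 1171 occupy positions 4–6 → average rank 5.
Sample 2 values → pooled ranks: 1171→5, 931→1
Rank sum = 5 + 1 = 6

6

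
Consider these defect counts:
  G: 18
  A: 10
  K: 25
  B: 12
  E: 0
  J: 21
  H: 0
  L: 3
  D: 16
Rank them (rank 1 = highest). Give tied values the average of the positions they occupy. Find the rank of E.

8.5

Sorted (descending): 25, 21, 18, 16, 12, 10, 3, 0, 0
The 2 values of 0 occupy positions 8–9 → average rank (8+9)/2 = 8.5.
E has value 0 → rank 8.5.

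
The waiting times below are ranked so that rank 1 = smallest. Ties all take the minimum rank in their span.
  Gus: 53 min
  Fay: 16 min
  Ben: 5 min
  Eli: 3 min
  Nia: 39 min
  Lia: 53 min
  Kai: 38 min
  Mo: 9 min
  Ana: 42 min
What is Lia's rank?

8

Sorted (ascending): 3, 5, 9, 16, 38, 39, 42, 53, 53
The 2 values of 53 occupy positions 8–9 → each gets rank 8.
Lia has value 53 min → rank 8.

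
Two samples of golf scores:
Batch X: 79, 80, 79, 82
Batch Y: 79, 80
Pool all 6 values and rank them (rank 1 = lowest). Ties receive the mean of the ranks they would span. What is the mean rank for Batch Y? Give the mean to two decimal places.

Sorted (ascending): 79, 79, 79, 80, 80, 82
The 3 values of 79 occupy positions 1–3 → average rank 2.
The 2 values of 80 occupy positions 4–5 → average rank (4+5)/2 = 4.5.
Batch Y values → pooled ranks: 79→2, 80→4.5
Mean rank = (2 + 4.5) / 2 = 3.25

3.25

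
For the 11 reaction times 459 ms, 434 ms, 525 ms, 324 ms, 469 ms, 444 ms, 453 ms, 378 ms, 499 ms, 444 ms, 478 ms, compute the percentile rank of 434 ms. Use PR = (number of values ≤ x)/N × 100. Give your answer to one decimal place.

27.3

N = 11.
Strictly below 434: 2. Equal to 434: 1.
PR = 3/11 × 100 = 27.3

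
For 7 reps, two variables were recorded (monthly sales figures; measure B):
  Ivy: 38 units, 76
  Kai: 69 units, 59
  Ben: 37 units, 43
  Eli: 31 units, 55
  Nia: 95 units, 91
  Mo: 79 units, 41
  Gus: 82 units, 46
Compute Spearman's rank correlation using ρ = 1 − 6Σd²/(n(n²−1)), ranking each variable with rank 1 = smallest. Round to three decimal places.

0.214

Ranks of variable 1: 3, 4, 2, 1, 7, 5, 6
Ranks of variable 2: 6, 5, 2, 4, 7, 1, 3
d = r₁ − r₂: -3, -1, 0, -3, 0, 4, 3
d²: 9, 1, 0, 9, 0, 16, 9; Σd² = 44
ρ = 1 − 6·44/(7·48) = 1 − 264/336 = 0.214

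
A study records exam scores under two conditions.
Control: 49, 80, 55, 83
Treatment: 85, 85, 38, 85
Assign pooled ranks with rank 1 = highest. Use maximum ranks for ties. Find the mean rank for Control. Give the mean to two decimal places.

5.50

Sorted (descending): 85, 85, 85, 83, 80, 55, 49, 38
The 3 values of 85 occupy positions 1–3 → each gets rank 3.
Control values → pooled ranks: 49→7, 80→5, 55→6, 83→4
Mean rank = (7 + 5 + 6 + 4) / 4 = 5.50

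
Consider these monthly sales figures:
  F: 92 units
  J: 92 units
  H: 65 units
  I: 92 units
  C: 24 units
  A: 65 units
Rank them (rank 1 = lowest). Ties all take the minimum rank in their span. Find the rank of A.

Sorted (ascending): 24, 65, 65, 92, 92, 92
The 2 values of 65 occupy positions 2–3 → each gets rank 2.
The 3 values of 92 occupy positions 4–6 → each gets rank 4.
A has value 65 units → rank 2.

2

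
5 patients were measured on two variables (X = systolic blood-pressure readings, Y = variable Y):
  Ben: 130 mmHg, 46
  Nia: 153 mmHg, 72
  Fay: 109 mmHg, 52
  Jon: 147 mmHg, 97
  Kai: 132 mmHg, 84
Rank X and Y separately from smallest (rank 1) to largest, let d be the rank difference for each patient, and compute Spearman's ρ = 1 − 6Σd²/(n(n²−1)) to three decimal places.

0.600

Ranks of variable 1: 2, 5, 1, 4, 3
Ranks of variable 2: 1, 3, 2, 5, 4
d = r₁ − r₂: 1, 2, -1, -1, -1
d²: 1, 4, 1, 1, 1; Σd² = 8
ρ = 1 − 6·8/(5·24) = 1 − 48/120 = 0.600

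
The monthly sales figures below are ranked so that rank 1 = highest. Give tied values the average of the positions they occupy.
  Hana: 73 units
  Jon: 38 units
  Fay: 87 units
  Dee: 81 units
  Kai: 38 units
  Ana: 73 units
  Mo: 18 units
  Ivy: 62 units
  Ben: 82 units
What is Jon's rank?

7.5

Sorted (descending): 87, 82, 81, 73, 73, 62, 38, 38, 18
The 2 values of 73 occupy positions 4–5 → average rank (4+5)/2 = 4.5.
The 2 values of 38 occupy positions 7–8 → average rank (7+8)/2 = 7.5.
Jon has value 38 units → rank 7.5.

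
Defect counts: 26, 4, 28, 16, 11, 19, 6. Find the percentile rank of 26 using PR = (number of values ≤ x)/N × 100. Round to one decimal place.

N = 7.
Strictly below 26: 5. Equal to 26: 1.
PR = 6/7 × 100 = 85.7

85.7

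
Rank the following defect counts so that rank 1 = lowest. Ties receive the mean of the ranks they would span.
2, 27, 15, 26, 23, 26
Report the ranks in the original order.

Sorted (ascending): 2, 15, 23, 26, 26, 27
The 2 values of 26 occupy positions 4–5 → average rank (4+5)/2 = 4.5.

1, 6, 2, 4.5, 3, 4.5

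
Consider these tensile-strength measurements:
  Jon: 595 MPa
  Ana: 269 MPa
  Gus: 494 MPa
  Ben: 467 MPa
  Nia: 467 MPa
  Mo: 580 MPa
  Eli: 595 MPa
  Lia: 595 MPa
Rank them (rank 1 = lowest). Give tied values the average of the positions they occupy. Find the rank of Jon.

7

Sorted (ascending): 269, 467, 467, 494, 580, 595, 595, 595
The 2 values of 467 occupy positions 2–3 → average rank (2+3)/2 = 2.5.
The 3 values of 595 occupy positions 6–8 → average rank 7.
Jon has value 595 MPa → rank 7.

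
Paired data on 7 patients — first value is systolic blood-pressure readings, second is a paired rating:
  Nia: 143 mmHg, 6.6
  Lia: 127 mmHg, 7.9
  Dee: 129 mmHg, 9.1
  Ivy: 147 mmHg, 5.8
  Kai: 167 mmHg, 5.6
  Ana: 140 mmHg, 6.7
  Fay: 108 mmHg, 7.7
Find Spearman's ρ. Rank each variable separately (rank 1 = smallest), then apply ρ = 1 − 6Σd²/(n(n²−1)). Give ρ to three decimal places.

Ranks of variable 1: 5, 2, 3, 6, 7, 4, 1
Ranks of variable 2: 3, 6, 7, 2, 1, 4, 5
d = r₁ − r₂: 2, -4, -4, 4, 6, 0, -4
d²: 4, 16, 16, 16, 36, 0, 16; Σd² = 104
ρ = 1 − 6·104/(7·48) = 1 − 624/336 = -0.857

-0.857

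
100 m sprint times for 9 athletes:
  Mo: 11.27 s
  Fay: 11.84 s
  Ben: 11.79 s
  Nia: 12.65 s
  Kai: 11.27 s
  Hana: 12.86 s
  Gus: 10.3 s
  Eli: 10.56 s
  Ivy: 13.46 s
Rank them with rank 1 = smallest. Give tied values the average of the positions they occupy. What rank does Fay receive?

Sorted (ascending): 10.3, 10.56, 11.27, 11.27, 11.79, 11.84, 12.65, 12.86, 13.46
The 2 values of 11.27 occupy positions 3–4 → average rank (3+4)/2 = 3.5.
Fay has value 11.84 s → rank 6.

6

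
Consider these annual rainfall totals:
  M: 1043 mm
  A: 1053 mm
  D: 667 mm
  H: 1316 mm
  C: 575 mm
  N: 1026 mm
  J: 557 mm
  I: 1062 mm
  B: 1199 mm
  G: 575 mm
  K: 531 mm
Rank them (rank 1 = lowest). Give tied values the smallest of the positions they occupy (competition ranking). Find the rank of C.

Sorted (ascending): 531, 557, 575, 575, 667, 1026, 1043, 1053, 1062, 1199, 1316
The 2 values of 575 occupy positions 3–4 → each gets rank 3.
C has value 575 mm → rank 3.

3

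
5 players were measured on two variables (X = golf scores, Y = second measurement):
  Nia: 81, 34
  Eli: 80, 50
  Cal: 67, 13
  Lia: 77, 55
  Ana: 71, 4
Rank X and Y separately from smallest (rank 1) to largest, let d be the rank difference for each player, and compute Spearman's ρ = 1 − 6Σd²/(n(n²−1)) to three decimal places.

0.500

Ranks of variable 1: 5, 4, 1, 3, 2
Ranks of variable 2: 3, 4, 2, 5, 1
d = r₁ − r₂: 2, 0, -1, -2, 1
d²: 4, 0, 1, 4, 1; Σd² = 10
ρ = 1 − 6·10/(5·24) = 1 − 60/120 = 0.500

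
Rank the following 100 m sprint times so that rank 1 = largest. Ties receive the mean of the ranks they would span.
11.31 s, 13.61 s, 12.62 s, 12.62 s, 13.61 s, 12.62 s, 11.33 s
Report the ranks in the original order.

7, 1.5, 4, 4, 1.5, 4, 6

Sorted (descending): 13.61, 13.61, 12.62, 12.62, 12.62, 11.33, 11.31
The 2 values of 13.61 occupy positions 1–2 → average rank (1+2)/2 = 1.5.
The 3 values of 12.62 occupy positions 3–5 → average rank 4.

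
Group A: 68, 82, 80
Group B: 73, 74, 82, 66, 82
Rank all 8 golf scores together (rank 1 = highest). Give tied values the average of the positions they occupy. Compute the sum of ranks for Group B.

23

Sorted (descending): 82, 82, 82, 80, 74, 73, 68, 66
The 3 values of 82 occupy positions 1–3 → average rank 2.
Group B values → pooled ranks: 73→6, 74→5, 82→2, 66→8, 82→2
Rank sum = 6 + 5 + 2 + 8 + 2 = 23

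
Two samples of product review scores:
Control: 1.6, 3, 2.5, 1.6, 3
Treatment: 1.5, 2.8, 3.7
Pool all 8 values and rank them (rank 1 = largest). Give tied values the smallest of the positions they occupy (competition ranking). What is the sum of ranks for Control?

21

Sorted (descending): 3.7, 3, 3, 2.8, 2.5, 1.6, 1.6, 1.5
The 2 values of 3 occupy positions 2–3 → each gets rank 2.
The 2 values of 1.6 occupy positions 6–7 → each gets rank 6.
Control values → pooled ranks: 1.6→6, 3→2, 2.5→5, 1.6→6, 3→2
Rank sum = 6 + 2 + 5 + 6 + 2 = 21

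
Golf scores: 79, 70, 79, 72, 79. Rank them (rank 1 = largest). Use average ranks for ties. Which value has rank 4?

72

Sorted (descending): 79, 79, 79, 72, 70
The 3 values of 79 occupy positions 1–3 → average rank 2.
Rank 4 → value 72.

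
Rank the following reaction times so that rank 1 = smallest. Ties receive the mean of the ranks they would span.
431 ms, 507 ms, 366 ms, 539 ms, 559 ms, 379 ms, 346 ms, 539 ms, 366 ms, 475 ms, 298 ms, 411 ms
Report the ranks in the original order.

7, 9, 3.5, 10.5, 12, 5, 2, 10.5, 3.5, 8, 1, 6

Sorted (ascending): 298, 346, 366, 366, 379, 411, 431, 475, 507, 539, 539, 559
The 2 values of 366 occupy positions 3–4 → average rank (3+4)/2 = 3.5.
The 2 values of 539 occupy positions 10–11 → average rank (10+11)/2 = 10.5.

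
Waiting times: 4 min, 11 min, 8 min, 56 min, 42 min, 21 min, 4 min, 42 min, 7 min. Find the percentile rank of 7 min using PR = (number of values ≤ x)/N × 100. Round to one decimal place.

33.3

N = 9.
Strictly below 7: 2. Equal to 7: 1.
PR = 3/9 × 100 = 33.3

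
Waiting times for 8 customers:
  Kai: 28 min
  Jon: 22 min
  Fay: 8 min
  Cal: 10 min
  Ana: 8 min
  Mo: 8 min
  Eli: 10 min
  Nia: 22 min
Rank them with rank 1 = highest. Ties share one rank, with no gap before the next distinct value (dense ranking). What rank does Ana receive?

4

Sorted (descending): 28, 22, 22, 10, 10, 8, 8, 8
The 2 values of 22 share dense rank 2.
The 2 values of 10 share dense rank 3.
The 3 values of 8 share dense rank 4.
Remaining distinct values take the next consecutive integers.
Ana has value 8 min → rank 4.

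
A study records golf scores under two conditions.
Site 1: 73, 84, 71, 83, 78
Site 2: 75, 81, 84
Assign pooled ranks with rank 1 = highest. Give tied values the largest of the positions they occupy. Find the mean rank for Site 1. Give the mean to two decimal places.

Sorted (descending): 84, 84, 83, 81, 78, 75, 73, 71
The 2 values of 84 occupy positions 1–2 → each gets rank 2.
Site 1 values → pooled ranks: 73→7, 84→2, 71→8, 83→3, 78→5
Mean rank = (7 + 2 + 8 + 3 + 5) / 5 = 5.00

5.00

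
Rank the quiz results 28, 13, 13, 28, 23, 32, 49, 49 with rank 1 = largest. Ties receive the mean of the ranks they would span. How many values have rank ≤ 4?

3

Sorted (descending): 49, 49, 32, 28, 28, 23, 13, 13
The 2 values of 49 occupy positions 1–2 → average rank (1+2)/2 = 1.5.
The 2 values of 28 occupy positions 4–5 → average rank (4+5)/2 = 4.5.
The 2 values of 13 occupy positions 7–8 → average rank (7+8)/2 = 7.5.
Ranks ≤ 4: {1.5, 1.5, 3} → 3 values.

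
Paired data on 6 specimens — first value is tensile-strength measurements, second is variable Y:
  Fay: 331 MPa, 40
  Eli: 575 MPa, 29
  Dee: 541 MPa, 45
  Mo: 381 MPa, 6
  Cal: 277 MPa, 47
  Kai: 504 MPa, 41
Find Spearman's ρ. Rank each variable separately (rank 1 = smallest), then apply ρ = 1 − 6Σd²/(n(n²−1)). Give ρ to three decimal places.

Ranks of variable 1: 2, 6, 5, 3, 1, 4
Ranks of variable 2: 3, 2, 5, 1, 6, 4
d = r₁ − r₂: -1, 4, 0, 2, -5, 0
d²: 1, 16, 0, 4, 25, 0; Σd² = 46
ρ = 1 − 6·46/(6·35) = 1 − 276/210 = -0.314

-0.314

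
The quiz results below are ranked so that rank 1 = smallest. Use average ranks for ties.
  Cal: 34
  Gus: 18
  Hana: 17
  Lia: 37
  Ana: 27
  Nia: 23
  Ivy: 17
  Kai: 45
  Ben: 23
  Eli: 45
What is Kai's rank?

Sorted (ascending): 17, 17, 18, 23, 23, 27, 34, 37, 45, 45
The 2 values of 17 occupy positions 1–2 → average rank (1+2)/2 = 1.5.
The 2 values of 23 occupy positions 4–5 → average rank (4+5)/2 = 4.5.
The 2 values of 45 occupy positions 9–10 → average rank (9+10)/2 = 9.5.
Kai has value 45 → rank 9.5.

9.5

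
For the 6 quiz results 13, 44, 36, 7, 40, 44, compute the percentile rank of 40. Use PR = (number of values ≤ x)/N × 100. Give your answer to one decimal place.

66.7

N = 6.
Strictly below 40: 3. Equal to 40: 1.
PR = 4/6 × 100 = 66.7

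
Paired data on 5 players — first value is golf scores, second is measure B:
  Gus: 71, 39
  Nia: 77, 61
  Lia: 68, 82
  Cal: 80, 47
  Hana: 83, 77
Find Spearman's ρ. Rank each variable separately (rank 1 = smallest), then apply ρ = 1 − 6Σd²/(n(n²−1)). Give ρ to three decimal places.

Ranks of variable 1: 2, 3, 1, 4, 5
Ranks of variable 2: 1, 3, 5, 2, 4
d = r₁ − r₂: 1, 0, -4, 2, 1
d²: 1, 0, 16, 4, 1; Σd² = 22
ρ = 1 − 6·22/(5·24) = 1 − 132/120 = -0.100

-0.100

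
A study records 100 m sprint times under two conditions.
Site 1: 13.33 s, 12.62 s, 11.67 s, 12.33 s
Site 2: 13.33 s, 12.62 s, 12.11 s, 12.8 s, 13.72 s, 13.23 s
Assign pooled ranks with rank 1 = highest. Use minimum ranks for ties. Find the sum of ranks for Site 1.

26

Sorted (descending): 13.72, 13.33, 13.33, 13.23, 12.8, 12.62, 12.62, 12.33, 12.11, 11.67
The 2 values of 13.33 occupy positions 2–3 → each gets rank 2.
The 2 values of 12.62 occupy positions 6–7 → each gets rank 6.
Site 1 values → pooled ranks: 13.33→2, 12.62→6, 11.67→10, 12.33→8
Rank sum = 2 + 6 + 10 + 8 = 26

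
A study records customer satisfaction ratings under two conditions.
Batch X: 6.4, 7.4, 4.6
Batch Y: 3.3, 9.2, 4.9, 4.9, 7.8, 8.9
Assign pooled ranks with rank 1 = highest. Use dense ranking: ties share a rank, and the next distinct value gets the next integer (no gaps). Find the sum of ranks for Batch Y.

26

Sorted (descending): 9.2, 8.9, 7.8, 7.4, 6.4, 4.9, 4.9, 4.6, 3.3
The 2 values of 4.9 share dense rank 6.
Remaining distinct values take the next consecutive integers.
Batch Y values → pooled ranks: 3.3→8, 9.2→1, 4.9→6, 4.9→6, 7.8→3, 8.9→2
Rank sum = 8 + 1 + 6 + 6 + 3 + 2 = 26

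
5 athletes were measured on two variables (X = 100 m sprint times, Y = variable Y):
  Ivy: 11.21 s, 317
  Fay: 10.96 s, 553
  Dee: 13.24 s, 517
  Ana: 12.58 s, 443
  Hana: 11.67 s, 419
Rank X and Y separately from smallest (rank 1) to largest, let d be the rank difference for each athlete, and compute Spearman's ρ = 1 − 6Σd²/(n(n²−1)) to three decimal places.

0.000

Ranks of variable 1: 2, 1, 5, 4, 3
Ranks of variable 2: 1, 5, 4, 3, 2
d = r₁ − r₂: 1, -4, 1, 1, 1
d²: 1, 16, 1, 1, 1; Σd² = 20
ρ = 1 − 6·20/(5·24) = 1 − 120/120 = 0.000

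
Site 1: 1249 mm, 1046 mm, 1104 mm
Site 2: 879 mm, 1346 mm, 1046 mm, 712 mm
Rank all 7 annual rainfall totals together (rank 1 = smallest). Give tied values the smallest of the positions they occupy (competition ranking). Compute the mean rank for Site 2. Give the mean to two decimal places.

Sorted (ascending): 712, 879, 1046, 1046, 1104, 1249, 1346
The 2 values of 1046 occupy positions 3–4 → each gets rank 3.
Site 2 values → pooled ranks: 879→2, 1346→7, 1046→3, 712→1
Mean rank = (2 + 7 + 3 + 1) / 4 = 3.25

3.25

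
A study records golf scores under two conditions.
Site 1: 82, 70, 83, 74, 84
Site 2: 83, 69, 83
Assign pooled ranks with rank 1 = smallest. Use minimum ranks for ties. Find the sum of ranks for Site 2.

11

Sorted (ascending): 69, 70, 74, 82, 83, 83, 83, 84
The 3 values of 83 occupy positions 5–7 → each gets rank 5.
Site 2 values → pooled ranks: 83→5, 69→1, 83→5
Rank sum = 5 + 1 + 5 = 11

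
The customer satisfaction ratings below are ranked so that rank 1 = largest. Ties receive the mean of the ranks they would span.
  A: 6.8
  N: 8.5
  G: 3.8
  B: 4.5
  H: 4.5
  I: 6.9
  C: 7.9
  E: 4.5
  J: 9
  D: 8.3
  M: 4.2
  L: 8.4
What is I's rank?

6

Sorted (descending): 9, 8.5, 8.4, 8.3, 7.9, 6.9, 6.8, 4.5, 4.5, 4.5, 4.2, 3.8
The 3 values of 4.5 occupy positions 8–10 → average rank 9.
I has value 6.9 → rank 6.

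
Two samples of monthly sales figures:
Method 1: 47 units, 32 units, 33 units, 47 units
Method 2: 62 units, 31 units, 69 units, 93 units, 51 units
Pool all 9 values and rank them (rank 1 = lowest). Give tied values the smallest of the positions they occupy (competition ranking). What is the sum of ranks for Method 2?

31

Sorted (ascending): 31, 32, 33, 47, 47, 51, 62, 69, 93
The 2 values of 47 occupy positions 4–5 → each gets rank 4.
Method 2 values → pooled ranks: 62→7, 31→1, 69→8, 93→9, 51→6
Rank sum = 7 + 1 + 8 + 9 + 6 = 31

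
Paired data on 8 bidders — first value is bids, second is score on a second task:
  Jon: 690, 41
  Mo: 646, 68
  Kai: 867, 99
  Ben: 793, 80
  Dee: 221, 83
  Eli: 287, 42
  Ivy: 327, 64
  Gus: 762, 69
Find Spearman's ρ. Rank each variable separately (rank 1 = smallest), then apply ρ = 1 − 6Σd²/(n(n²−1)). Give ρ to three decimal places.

Ranks of variable 1: 5, 4, 8, 7, 1, 2, 3, 6
Ranks of variable 2: 1, 4, 8, 6, 7, 2, 3, 5
d = r₁ − r₂: 4, 0, 0, 1, -6, 0, 0, 1
d²: 16, 0, 0, 1, 36, 0, 0, 1; Σd² = 54
ρ = 1 − 6·54/(8·63) = 1 − 324/504 = 0.357

0.357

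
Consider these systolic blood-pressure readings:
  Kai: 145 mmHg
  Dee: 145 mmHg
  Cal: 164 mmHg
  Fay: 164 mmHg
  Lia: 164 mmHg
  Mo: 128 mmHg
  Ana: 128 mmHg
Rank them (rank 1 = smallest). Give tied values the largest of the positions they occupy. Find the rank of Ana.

Sorted (ascending): 128, 128, 145, 145, 164, 164, 164
The 2 values of 128 occupy positions 1–2 → each gets rank 2.
The 2 values of 145 occupy positions 3–4 → each gets rank 4.
The 3 values of 164 occupy positions 5–7 → each gets rank 7.
Ana has value 128 mmHg → rank 2.

2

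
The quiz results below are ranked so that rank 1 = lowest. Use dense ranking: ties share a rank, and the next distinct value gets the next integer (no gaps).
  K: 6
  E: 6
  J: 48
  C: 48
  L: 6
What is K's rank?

1

Sorted (ascending): 6, 6, 6, 48, 48
The 3 values of 6 share dense rank 1.
The 2 values of 48 share dense rank 2.
K has value 6 → rank 1.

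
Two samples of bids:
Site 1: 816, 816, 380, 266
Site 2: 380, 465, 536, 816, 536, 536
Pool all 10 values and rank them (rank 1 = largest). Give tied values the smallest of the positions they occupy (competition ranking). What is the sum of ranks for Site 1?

Sorted (descending): 816, 816, 816, 536, 536, 536, 465, 380, 380, 266
The 3 values of 816 occupy positions 1–3 → each gets rank 1.
The 3 values of 536 occupy positions 4–6 → each gets rank 4.
The 2 values of 380 occupy positions 8–9 → each gets rank 8.
Site 1 values → pooled ranks: 816→1, 816→1, 380→8, 266→10
Rank sum = 1 + 1 + 8 + 10 = 20

20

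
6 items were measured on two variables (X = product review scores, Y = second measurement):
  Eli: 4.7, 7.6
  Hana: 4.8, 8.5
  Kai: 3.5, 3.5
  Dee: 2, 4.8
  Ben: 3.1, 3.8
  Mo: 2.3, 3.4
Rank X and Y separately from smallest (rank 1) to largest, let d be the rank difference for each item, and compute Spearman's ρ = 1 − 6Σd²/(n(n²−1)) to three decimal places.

Ranks of variable 1: 5, 6, 4, 1, 3, 2
Ranks of variable 2: 5, 6, 2, 4, 3, 1
d = r₁ − r₂: 0, 0, 2, -3, 0, 1
d²: 0, 0, 4, 9, 0, 1; Σd² = 14
ρ = 1 − 6·14/(6·35) = 1 − 84/210 = 0.600

0.600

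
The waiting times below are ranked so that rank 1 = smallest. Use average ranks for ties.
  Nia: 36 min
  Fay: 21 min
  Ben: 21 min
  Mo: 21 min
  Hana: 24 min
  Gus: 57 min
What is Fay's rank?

Sorted (ascending): 21, 21, 21, 24, 36, 57
The 3 values of 21 occupy positions 1–3 → average rank 2.
Fay has value 21 min → rank 2.

2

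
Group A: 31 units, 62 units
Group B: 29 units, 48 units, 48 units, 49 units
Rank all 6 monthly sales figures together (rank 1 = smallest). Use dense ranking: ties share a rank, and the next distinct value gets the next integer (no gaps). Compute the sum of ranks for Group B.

Sorted (ascending): 29, 31, 48, 48, 49, 62
The 2 values of 48 share dense rank 3.
Remaining distinct values take the next consecutive integers.
Group B values → pooled ranks: 29→1, 48→3, 48→3, 49→4
Rank sum = 1 + 3 + 3 + 4 = 11

11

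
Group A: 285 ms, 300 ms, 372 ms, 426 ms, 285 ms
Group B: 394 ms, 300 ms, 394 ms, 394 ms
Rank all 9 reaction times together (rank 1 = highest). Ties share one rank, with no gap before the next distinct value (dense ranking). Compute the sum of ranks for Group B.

10

Sorted (descending): 426, 394, 394, 394, 372, 300, 300, 285, 285
The 3 values of 394 share dense rank 2.
The 2 values of 300 share dense rank 4.
The 2 values of 285 share dense rank 5.
Remaining distinct values take the next consecutive integers.
Group B values → pooled ranks: 394→2, 300→4, 394→2, 394→2
Rank sum = 2 + 4 + 2 + 2 = 10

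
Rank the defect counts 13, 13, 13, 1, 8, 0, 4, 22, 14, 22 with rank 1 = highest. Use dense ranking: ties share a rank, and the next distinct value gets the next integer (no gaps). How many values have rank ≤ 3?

Sorted (descending): 22, 22, 14, 13, 13, 13, 8, 4, 1, 0
The 2 values of 22 share dense rank 1.
The 3 values of 13 share dense rank 3.
Remaining distinct values take the next consecutive integers.
Ranks ≤ 3: {1, 1, 2, 3, 3, 3} → 6 values.

6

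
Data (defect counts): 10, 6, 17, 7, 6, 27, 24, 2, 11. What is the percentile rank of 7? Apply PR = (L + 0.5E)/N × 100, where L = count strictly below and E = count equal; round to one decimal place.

N = 9.
Strictly below 7: 3. Equal to 7: 1.
PR = (3 + 0.5·1)/9 × 100 = 38.9

38.9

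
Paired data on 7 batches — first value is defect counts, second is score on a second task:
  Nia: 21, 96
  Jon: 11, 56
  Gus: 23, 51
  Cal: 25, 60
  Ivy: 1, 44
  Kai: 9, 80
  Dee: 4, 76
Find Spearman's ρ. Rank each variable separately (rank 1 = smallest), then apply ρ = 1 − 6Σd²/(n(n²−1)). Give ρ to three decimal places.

0.143

Ranks of variable 1: 5, 4, 6, 7, 1, 3, 2
Ranks of variable 2: 7, 3, 2, 4, 1, 6, 5
d = r₁ − r₂: -2, 1, 4, 3, 0, -3, -3
d²: 4, 1, 16, 9, 0, 9, 9; Σd² = 48
ρ = 1 − 6·48/(7·48) = 1 − 288/336 = 0.143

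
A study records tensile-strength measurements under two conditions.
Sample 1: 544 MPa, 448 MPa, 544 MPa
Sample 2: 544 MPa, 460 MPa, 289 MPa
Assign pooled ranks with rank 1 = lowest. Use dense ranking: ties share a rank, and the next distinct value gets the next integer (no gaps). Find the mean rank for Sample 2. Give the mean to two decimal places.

Sorted (ascending): 289, 448, 460, 544, 544, 544
The 3 values of 544 share dense rank 4.
Remaining distinct values take the next consecutive integers.
Sample 2 values → pooled ranks: 544→4, 460→3, 289→1
Mean rank = (4 + 3 + 1) / 3 = 2.67

2.67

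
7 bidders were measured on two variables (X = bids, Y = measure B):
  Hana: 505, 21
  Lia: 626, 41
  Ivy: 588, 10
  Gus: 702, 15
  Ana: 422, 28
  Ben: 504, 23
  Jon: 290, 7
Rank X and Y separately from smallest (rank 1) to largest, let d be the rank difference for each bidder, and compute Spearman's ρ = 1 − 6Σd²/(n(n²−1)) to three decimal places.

Ranks of variable 1: 4, 6, 5, 7, 2, 3, 1
Ranks of variable 2: 4, 7, 2, 3, 6, 5, 1
d = r₁ − r₂: 0, -1, 3, 4, -4, -2, 0
d²: 0, 1, 9, 16, 16, 4, 0; Σd² = 46
ρ = 1 − 6·46/(7·48) = 1 − 276/336 = 0.179

0.179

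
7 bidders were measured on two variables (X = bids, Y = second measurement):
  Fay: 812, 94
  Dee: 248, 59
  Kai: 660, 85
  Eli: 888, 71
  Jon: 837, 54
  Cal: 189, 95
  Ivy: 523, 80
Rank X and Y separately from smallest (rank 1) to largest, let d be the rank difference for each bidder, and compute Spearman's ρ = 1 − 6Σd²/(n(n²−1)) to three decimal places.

-0.429

Ranks of variable 1: 5, 2, 4, 7, 6, 1, 3
Ranks of variable 2: 6, 2, 5, 3, 1, 7, 4
d = r₁ − r₂: -1, 0, -1, 4, 5, -6, -1
d²: 1, 0, 1, 16, 25, 36, 1; Σd² = 80
ρ = 1 − 6·80/(7·48) = 1 − 480/336 = -0.429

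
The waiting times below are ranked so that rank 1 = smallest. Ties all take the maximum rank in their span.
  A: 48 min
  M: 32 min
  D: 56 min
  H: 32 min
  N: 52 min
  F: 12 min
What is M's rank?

Sorted (ascending): 12, 32, 32, 48, 52, 56
The 2 values of 32 occupy positions 2–3 → each gets rank 3.
M has value 32 min → rank 3.

3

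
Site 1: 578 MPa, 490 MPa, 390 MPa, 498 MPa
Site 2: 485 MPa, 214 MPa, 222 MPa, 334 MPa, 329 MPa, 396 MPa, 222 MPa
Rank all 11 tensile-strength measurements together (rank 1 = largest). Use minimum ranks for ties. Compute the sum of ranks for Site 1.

12

Sorted (descending): 578, 498, 490, 485, 396, 390, 334, 329, 222, 222, 214
The 2 values of 222 occupy positions 9–10 → each gets rank 9.
Site 1 values → pooled ranks: 578→1, 490→3, 390→6, 498→2
Rank sum = 1 + 3 + 6 + 2 = 12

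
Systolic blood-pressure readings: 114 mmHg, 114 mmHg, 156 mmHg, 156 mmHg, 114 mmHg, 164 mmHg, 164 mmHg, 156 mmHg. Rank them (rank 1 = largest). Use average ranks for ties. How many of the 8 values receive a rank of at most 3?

2

Sorted (descending): 164, 164, 156, 156, 156, 114, 114, 114
The 2 values of 164 occupy positions 1–2 → average rank (1+2)/2 = 1.5.
The 3 values of 156 occupy positions 3–5 → average rank 4.
The 3 values of 114 occupy positions 6–8 → average rank 7.
Ranks ≤ 3: {1.5, 1.5} → 2 values.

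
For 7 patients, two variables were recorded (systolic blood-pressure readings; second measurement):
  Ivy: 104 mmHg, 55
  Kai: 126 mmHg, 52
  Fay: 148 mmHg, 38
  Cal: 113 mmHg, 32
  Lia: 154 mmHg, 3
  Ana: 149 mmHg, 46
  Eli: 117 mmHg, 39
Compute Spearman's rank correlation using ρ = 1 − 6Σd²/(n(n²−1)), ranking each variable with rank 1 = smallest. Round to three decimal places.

-0.464

Ranks of variable 1: 1, 4, 5, 2, 7, 6, 3
Ranks of variable 2: 7, 6, 3, 2, 1, 5, 4
d = r₁ − r₂: -6, -2, 2, 0, 6, 1, -1
d²: 36, 4, 4, 0, 36, 1, 1; Σd² = 82
ρ = 1 − 6·82/(7·48) = 1 − 492/336 = -0.464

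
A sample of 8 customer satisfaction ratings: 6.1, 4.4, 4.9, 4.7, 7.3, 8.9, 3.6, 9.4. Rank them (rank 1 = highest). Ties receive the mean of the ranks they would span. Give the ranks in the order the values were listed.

4, 7, 5, 6, 3, 2, 8, 1

Sorted (descending): 9.4, 8.9, 7.3, 6.1, 4.9, 4.7, 4.4, 3.6
No ties — each value takes its position as its rank.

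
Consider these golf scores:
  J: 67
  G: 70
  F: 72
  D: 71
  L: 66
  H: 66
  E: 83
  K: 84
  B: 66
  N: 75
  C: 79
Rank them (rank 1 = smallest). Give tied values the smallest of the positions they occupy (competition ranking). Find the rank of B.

1

Sorted (ascending): 66, 66, 66, 67, 70, 71, 72, 75, 79, 83, 84
The 3 values of 66 occupy positions 1–3 → each gets rank 1.
B has value 66 → rank 1.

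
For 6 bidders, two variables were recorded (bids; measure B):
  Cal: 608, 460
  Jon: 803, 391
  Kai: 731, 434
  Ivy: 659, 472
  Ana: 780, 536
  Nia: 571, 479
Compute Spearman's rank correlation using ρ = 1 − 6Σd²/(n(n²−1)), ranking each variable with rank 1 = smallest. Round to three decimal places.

-0.371

Ranks of variable 1: 2, 6, 4, 3, 5, 1
Ranks of variable 2: 3, 1, 2, 4, 6, 5
d = r₁ − r₂: -1, 5, 2, -1, -1, -4
d²: 1, 25, 4, 1, 1, 16; Σd² = 48
ρ = 1 − 6·48/(6·35) = 1 − 288/210 = -0.371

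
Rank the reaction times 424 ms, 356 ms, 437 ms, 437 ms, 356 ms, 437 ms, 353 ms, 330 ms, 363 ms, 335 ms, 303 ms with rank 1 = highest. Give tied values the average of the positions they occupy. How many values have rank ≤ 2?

3

Sorted (descending): 437, 437, 437, 424, 363, 356, 356, 353, 335, 330, 303
The 3 values of 437 occupy positions 1–3 → average rank 2.
The 2 values of 356 occupy positions 6–7 → average rank (6+7)/2 = 6.5.
Ranks ≤ 2: {2, 2, 2} → 3 values.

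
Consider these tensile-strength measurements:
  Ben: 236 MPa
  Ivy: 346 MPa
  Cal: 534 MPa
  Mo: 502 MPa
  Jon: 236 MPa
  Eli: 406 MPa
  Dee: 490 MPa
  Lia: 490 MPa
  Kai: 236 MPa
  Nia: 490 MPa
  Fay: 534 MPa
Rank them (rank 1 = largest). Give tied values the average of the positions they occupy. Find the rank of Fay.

1.5

Sorted (descending): 534, 534, 502, 490, 490, 490, 406, 346, 236, 236, 236
The 2 values of 534 occupy positions 1–2 → average rank (1+2)/2 = 1.5.
The 3 values of 490 occupy positions 4–6 → average rank 5.
The 3 values of 236 occupy positions 9–11 → average rank 10.
Fay has value 534 MPa → rank 1.5.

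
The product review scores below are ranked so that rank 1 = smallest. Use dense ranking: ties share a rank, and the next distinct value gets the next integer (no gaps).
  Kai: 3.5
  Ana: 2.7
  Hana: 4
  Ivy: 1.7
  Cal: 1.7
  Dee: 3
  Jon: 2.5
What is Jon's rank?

2

Sorted (ascending): 1.7, 1.7, 2.5, 2.7, 3, 3.5, 4
The 2 values of 1.7 share dense rank 1.
Remaining distinct values take the next consecutive integers.
Jon has value 2.5 → rank 2.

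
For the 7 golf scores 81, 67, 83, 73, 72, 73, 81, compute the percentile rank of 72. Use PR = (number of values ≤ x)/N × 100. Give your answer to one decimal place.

N = 7.
Strictly below 72: 1. Equal to 72: 1.
PR = 2/7 × 100 = 28.6

28.6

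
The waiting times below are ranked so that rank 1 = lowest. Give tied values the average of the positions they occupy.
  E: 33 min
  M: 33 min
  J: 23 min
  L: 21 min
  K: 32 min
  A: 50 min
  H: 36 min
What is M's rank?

4.5

Sorted (ascending): 21, 23, 32, 33, 33, 36, 50
The 2 values of 33 occupy positions 4–5 → average rank (4+5)/2 = 4.5.
M has value 33 min → rank 4.5.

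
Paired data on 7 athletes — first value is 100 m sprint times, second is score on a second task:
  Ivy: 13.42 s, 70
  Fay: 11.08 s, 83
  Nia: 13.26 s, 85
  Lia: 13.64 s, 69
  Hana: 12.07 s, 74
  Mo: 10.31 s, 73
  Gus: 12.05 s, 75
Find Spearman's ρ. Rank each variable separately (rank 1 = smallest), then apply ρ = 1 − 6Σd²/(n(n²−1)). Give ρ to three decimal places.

Ranks of variable 1: 6, 2, 5, 7, 4, 1, 3
Ranks of variable 2: 2, 6, 7, 1, 4, 3, 5
d = r₁ − r₂: 4, -4, -2, 6, 0, -2, -2
d²: 16, 16, 4, 36, 0, 4, 4; Σd² = 80
ρ = 1 − 6·80/(7·48) = 1 − 480/336 = -0.429

-0.429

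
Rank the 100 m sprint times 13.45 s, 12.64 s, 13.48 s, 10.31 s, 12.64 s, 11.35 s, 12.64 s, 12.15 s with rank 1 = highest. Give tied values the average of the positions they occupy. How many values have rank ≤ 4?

5

Sorted (descending): 13.48, 13.45, 12.64, 12.64, 12.64, 12.15, 11.35, 10.31
The 3 values of 12.64 occupy positions 3–5 → average rank 4.
Ranks ≤ 4: {1, 2, 4, 4, 4} → 5 values.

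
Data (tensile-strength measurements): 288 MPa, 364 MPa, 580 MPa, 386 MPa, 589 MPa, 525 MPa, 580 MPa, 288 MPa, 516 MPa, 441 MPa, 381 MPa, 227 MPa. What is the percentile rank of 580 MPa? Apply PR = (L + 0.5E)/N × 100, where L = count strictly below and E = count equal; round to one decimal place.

83.3

N = 12.
Strictly below 580: 9. Equal to 580: 2.
PR = (9 + 0.5·2)/12 × 100 = 83.3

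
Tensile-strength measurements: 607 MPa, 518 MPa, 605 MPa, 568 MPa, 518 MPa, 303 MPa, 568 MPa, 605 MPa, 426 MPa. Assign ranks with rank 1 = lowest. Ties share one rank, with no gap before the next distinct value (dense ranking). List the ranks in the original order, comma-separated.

6, 3, 5, 4, 3, 1, 4, 5, 2

Sorted (ascending): 303, 426, 518, 518, 568, 568, 605, 605, 607
The 2 values of 518 share dense rank 3.
The 2 values of 568 share dense rank 4.
The 2 values of 605 share dense rank 5.
Remaining distinct values take the next consecutive integers.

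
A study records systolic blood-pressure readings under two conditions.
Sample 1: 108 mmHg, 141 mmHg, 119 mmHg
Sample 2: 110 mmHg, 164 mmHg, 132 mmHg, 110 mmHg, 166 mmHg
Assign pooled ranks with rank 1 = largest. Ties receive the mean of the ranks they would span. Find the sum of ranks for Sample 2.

20

Sorted (descending): 166, 164, 141, 132, 119, 110, 110, 108
The 2 values of 110 occupy positions 6–7 → average rank (6+7)/2 = 6.5.
Sample 2 values → pooled ranks: 110→6.5, 164→2, 132→4, 110→6.5, 166→1
Rank sum = 6.5 + 2 + 4 + 6.5 + 1 = 20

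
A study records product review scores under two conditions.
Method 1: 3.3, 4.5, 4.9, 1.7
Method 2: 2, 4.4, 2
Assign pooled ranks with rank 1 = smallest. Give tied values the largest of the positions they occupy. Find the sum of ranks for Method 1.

Sorted (ascending): 1.7, 2, 2, 3.3, 4.4, 4.5, 4.9
The 2 values of 2 occupy positions 2–3 → each gets rank 3.
Method 1 values → pooled ranks: 3.3→4, 4.5→6, 4.9→7, 1.7→1
Rank sum = 4 + 6 + 7 + 1 = 18

18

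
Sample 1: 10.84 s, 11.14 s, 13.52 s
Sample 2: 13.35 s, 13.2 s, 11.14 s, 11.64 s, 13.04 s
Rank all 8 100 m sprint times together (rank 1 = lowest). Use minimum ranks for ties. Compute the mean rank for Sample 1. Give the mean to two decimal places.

3.67

Sorted (ascending): 10.84, 11.14, 11.14, 11.64, 13.04, 13.2, 13.35, 13.52
The 2 values of 11.14 occupy positions 2–3 → each gets rank 2.
Sample 1 values → pooled ranks: 10.84→1, 11.14→2, 13.52→8
Mean rank = (1 + 2 + 8) / 3 = 3.67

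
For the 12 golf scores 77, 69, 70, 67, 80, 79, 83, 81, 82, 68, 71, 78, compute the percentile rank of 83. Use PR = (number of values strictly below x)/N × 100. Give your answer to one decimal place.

91.7

N = 12.
Strictly below 83: 11. Equal to 83: 1.
PR = 11/12 × 100 = 91.7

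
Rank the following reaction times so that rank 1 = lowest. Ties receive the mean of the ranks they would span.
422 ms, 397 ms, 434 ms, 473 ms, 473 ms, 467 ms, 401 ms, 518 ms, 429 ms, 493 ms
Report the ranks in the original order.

Sorted (ascending): 397, 401, 422, 429, 434, 467, 473, 473, 493, 518
The 2 values of 473 occupy positions 7–8 → average rank (7+8)/2 = 7.5.

3, 1, 5, 7.5, 7.5, 6, 2, 10, 4, 9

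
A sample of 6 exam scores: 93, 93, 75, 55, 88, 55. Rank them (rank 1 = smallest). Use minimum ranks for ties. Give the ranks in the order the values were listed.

5, 5, 3, 1, 4, 1

Sorted (ascending): 55, 55, 75, 88, 93, 93
The 2 values of 55 occupy positions 1–2 → each gets rank 1.
The 2 values of 93 occupy positions 5–6 → each gets rank 5.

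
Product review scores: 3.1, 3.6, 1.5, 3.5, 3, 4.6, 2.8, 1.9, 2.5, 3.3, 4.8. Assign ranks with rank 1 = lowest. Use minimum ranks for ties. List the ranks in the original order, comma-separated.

6, 9, 1, 8, 5, 10, 4, 2, 3, 7, 11

Sorted (ascending): 1.5, 1.9, 2.5, 2.8, 3, 3.1, 3.3, 3.5, 3.6, 4.6, 4.8
No ties — each value takes its position as its rank.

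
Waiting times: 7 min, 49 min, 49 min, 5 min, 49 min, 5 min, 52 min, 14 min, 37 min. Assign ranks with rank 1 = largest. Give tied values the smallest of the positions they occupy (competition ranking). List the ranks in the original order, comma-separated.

Sorted (descending): 52, 49, 49, 49, 37, 14, 7, 5, 5
The 3 values of 49 occupy positions 2–4 → each gets rank 2.
The 2 values of 5 occupy positions 8–9 → each gets rank 8.

7, 2, 2, 8, 2, 8, 1, 6, 5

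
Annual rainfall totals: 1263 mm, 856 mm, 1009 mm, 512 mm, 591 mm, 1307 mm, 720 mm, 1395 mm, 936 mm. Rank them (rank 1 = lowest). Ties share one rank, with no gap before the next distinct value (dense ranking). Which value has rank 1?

512

Sorted (ascending): 512, 591, 720, 856, 936, 1009, 1263, 1307, 1395
No ties — each value takes its position as its rank.
Rank 1 → value 512.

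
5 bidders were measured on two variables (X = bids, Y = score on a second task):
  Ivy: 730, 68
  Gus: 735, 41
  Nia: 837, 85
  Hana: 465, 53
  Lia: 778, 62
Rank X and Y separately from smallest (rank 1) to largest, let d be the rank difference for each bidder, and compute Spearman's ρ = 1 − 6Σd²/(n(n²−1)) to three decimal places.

Ranks of variable 1: 2, 3, 5, 1, 4
Ranks of variable 2: 4, 1, 5, 2, 3
d = r₁ − r₂: -2, 2, 0, -1, 1
d²: 4, 4, 0, 1, 1; Σd² = 10
ρ = 1 − 6·10/(5·24) = 1 − 60/120 = 0.500

0.500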